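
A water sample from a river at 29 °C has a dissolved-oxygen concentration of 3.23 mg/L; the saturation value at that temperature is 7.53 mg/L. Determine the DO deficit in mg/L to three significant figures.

D = C_s − C = 7.53 − 3.23 = 4.30 mg/L.

D ≈ 4.30 mg/L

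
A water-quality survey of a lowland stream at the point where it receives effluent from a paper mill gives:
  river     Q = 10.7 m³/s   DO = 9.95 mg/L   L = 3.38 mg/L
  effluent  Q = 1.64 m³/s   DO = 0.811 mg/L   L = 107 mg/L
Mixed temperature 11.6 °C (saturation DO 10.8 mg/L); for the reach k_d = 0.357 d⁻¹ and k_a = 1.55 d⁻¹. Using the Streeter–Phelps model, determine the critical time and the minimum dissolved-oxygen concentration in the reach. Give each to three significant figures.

t_c ≈ 0.799 d; minimum DO ≈ 7.83 mg/L

Mixed DO = (10.7×9.95 + 1.64×0.811)/(10.7+1.64) = 107.8/12.34 = 8.735 mg/L.
Mixed L₀ = (10.7×3.38 + 1.64×107)/(12.34) = 211.6/12.34 = 17.15 mg/L.
Initial deficit D₀ = C_s − DO₀ = 10.8 − 8.735 = 2.065 mg/L.
t_c = (1/1.193) ln[(1.55/0.357)(1 − 2.065×1.193/(0.357×17.15))] = 0.8382 × ln(2.595) = 0.7994 d.
D_c = (0.357/1.55) × 17.15 × e^(−0.357×0.7994) = 0.2303 × 17.15 × 0.7517 = 2.970 mg/L.
Minimum DO = 10.8 − 2.970 = 7.830 mg/L.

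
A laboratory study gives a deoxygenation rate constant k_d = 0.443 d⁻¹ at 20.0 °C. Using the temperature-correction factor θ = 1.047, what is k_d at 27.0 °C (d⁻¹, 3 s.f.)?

k_d ≈ 0.611 d⁻¹

k_d(T₂) = k_d(T₁) · θ^(T₂−T₁) = 0.443 × 1.047^(27.0−20.0)
= 0.443 × 1.047^7.00 = 0.443 × 1.379 = 0.6110 d⁻¹.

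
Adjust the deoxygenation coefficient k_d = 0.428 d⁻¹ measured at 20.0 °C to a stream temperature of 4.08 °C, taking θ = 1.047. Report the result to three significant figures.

k_d ≈ 0.206 d⁻¹

k_d(T₂) = k_d(T₁) · θ^(T₂−T₁) = 0.428 × 1.047^(4.08−20.0)
= 0.428 × 1.047^-15.9 = 0.428 × 0.4813 = 0.2060 d⁻¹.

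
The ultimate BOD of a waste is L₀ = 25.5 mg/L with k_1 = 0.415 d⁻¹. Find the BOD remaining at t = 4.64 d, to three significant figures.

L_t = L₀ e^(−k_1 t) = 25.5 × e^(−0.415×4.64) = 25.5 × 0.1458 = 3.718 mg/L.

L ≈ 3.72 mg/L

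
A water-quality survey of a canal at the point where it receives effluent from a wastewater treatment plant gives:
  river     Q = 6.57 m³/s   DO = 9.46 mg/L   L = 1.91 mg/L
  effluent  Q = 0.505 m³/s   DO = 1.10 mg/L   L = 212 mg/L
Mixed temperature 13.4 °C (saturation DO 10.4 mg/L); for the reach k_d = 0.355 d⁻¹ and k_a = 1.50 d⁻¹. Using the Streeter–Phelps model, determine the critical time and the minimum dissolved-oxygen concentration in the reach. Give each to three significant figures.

Mixed DO = (6.57×9.46 + 0.505×1.10)/(6.57+0.505) = 62.71/7.075 = 8.863 mg/L.
Mixed L₀ = (6.57×1.91 + 0.505×212)/(7.075) = 119.6/7.075 = 16.91 mg/L.
Initial deficit D₀ = C_s − DO₀ = 10.4 − 8.863 = 1.537 mg/L.
t_c = (1/1.145) ln[(1.50/0.355)(1 − 1.537×1.145/(0.355×16.91))] = 0.8734 × ln(2.987) = 0.9556 d.
D_c = (0.355/1.50) × 16.91 × e^(−0.355×0.9556) = 0.2367 × 16.91 × 0.7123 = 2.850 mg/L.
Minimum DO = 10.4 − 2.850 = 7.550 mg/L.

t_c ≈ 0.956 d; minimum DO ≈ 7.55 mg/L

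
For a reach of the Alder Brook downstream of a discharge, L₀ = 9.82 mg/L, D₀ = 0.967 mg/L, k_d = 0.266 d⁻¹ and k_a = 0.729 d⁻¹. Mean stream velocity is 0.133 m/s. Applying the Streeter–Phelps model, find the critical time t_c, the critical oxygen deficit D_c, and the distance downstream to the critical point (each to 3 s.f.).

t_c = [1/(k_a−k_d)] ln[(k_a/k_d)(1 − D₀(k_a−k_d)/(k_d L₀))]
= [1/(0.729−0.266)] ln[(0.729/0.266)(1 − 0.967×0.4630/(0.266×9.82))]
= (1/0.4630) ln[2.741 × 0.8286] = 2.160 × ln(2.271) = 2.160 × 0.8202 = 1.771 d.
D_c = (k_d/k_a) L₀ e^(−k_d t_c) = (0.266/0.729) × 9.82 × e^(−0.266×1.771) = 0.3649 × 9.82 × 0.6243 = 2.237 mg/L.
x_c = v t_c = 0.133 m/s × 1.771 d × 86400 s/d = 20360 m ≈ 20.4 km.

t_c ≈ 1.77 d; D_c ≈ 2.24 mg/L; x_c ≈ 20.4 km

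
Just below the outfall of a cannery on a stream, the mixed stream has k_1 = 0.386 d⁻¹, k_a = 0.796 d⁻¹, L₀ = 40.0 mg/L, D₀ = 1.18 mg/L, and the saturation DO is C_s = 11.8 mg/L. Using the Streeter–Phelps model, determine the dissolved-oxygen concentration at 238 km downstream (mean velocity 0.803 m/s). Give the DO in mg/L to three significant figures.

Travel time t = x/v = 238 km / (0.803 m/s) = 238000 m / 0.803 m/s = 296400 s = 3.430 d.
k_1 L₀/(k_a−k_1) = 0.386×40.0/(0.796−0.386) = 15.44/0.4100 = 37.66 mg/L.
e^(−k_1 t) = e^(−0.386×3.430) = 0.2660; e^(−k_a t) = e^(−0.796×3.430) = 0.06518.
D = 37.66 × (0.2660 − 0.06518) + 1.18 × 0.06518 = 7.564 + 0.07691 = 7.641 mg/L.
DO = C_s − D = 11.8 − 7.641 = 4.159 mg/L.

DO ≈ 4.16 mg/L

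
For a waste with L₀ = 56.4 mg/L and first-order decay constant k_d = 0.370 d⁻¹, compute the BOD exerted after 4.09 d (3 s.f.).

y_t = L₀(1 − e^(−k_d t)) = 56.4 × (1 − e^(−0.370×4.09))
= 56.4 × (1 − 0.2202) = 56.4 × 0.7798 = 43.98 mg/L.

y ≈ 44.0 mg/L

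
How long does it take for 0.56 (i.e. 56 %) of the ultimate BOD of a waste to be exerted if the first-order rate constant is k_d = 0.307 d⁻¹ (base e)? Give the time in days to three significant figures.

t ≈ 2.67 d

y/L₀ = 1 − e^(−k_d t) = 0.56 ⇒ e^(−k_d t) = 0.440
t = −ln(0.440) / 0.307 = 0.8210 / 0.307 = 2.674 d.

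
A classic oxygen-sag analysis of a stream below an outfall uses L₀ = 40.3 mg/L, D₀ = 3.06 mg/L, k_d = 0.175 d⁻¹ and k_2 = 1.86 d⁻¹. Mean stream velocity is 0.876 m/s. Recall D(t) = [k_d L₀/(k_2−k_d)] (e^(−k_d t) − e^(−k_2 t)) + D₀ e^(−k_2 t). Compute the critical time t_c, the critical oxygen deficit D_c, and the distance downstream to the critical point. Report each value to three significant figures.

t_c ≈ 0.623 d; D_c ≈ 3.40 mg/L; x_c ≈ 47.2 km

t_c = [1/(k_2−k_d)] ln[(k_2/k_d)(1 − D₀(k_2−k_d)/(k_d L₀))]
= [1/(1.86−0.175)] ln[(1.86/0.175)(1 − 3.06×1.685/(0.175×40.3))]
= (1/1.685) ln[10.63 × 0.2689] = 0.5935 × ln(2.858) = 0.5935 × 1.050 = 0.6232 d.
D_c = (k_d/k_2) L₀ e^(−k_d t_c) = (0.175/1.86) × 40.3 × e^(−0.175×0.6232) = 0.09409 × 40.3 × 0.8967 = 3.400 mg/L.
x_c = v t_c = 0.876 m/s × 0.6232 d × 86400 s/d = 47170 m ≈ 47.2 km.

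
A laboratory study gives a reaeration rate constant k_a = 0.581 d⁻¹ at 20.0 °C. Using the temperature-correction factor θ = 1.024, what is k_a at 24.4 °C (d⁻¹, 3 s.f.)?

k_a ≈ 0.645 d⁻¹

k_a(T₂) = k_a(T₁) · θ^(T₂−T₁) = 0.581 × 1.024^(24.4−20.0)
= 0.581 × 1.024^4.40 = 0.581 × 1.110 = 0.6449 d⁻¹.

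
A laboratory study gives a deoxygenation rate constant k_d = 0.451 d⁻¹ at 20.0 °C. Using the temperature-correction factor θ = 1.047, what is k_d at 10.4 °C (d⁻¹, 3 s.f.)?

k_d(T₂) = k_d(T₁) · θ^(T₂−T₁) = 0.451 × 1.047^(10.4−20.0)
= 0.451 × 1.047^-9.60 = 0.451 × 0.6434 = 0.2902 d⁻¹.

k_d ≈ 0.290 d⁻¹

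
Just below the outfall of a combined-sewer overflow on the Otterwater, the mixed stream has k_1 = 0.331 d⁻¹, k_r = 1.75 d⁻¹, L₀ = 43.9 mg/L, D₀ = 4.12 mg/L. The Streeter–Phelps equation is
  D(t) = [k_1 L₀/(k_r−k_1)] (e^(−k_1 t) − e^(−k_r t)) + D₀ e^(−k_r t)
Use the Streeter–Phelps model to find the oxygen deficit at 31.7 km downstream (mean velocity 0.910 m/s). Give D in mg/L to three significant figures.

Travel time t = x/v = 31.7 km / (0.910 m/s) = 31700 m / 0.910 m/s = 34840 s = 0.4032 d.
k_1 L₀/(k_r−k_1) = 0.331×43.9/(1.75−0.331) = 14.53/1.419 = 10.24 mg/L.
e^(−k_1 t) = e^(−0.331×0.4032) = 0.8751; e^(−k_r t) = e^(−1.75×0.4032) = 0.4938.
D = 10.24 × (0.8751 − 0.4938) + 4.12 × 0.4938 = 3.904 + 2.035 = 5.939 mg/L.

D ≈ 5.94 mg/L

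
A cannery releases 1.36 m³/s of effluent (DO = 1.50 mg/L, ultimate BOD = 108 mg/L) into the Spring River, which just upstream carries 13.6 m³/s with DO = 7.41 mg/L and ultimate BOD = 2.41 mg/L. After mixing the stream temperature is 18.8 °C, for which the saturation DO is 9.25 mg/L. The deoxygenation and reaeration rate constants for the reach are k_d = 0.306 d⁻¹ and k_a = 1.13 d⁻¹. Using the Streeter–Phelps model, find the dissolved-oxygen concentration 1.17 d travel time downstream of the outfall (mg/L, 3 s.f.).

Mixed DO = (13.6×7.41 + 1.36×1.50)/(13.6+1.36) = 102.8/14.96 = 6.873 mg/L.
Mixed L₀ = (13.6×2.41 + 1.36×108)/(14.96) = 179.7/14.96 = 12.01 mg/L.
Initial deficit D₀ = C_s − DO₀ = 9.25 − 6.873 = 2.377 mg/L.
D(1.17) = [0.306×12.01/(1.13−0.306)](e^(−0.306×1.17) − e^(−1.13×1.17)) + 2.377 e^(−1.13×1.17)
= 4.460 × (0.6991 − 0.2666) + 2.377 × 0.2666 = 2.562 mg/L.
DO = 9.25 − 2.562 = 6.688 mg/L.

DO ≈ 6.69 mg/L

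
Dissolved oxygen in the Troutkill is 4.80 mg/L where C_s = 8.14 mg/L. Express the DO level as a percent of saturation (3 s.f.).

59.0 % saturation

% saturation = C/C_s × 100 = 4.80/8.14 × 100 = 59.0 %.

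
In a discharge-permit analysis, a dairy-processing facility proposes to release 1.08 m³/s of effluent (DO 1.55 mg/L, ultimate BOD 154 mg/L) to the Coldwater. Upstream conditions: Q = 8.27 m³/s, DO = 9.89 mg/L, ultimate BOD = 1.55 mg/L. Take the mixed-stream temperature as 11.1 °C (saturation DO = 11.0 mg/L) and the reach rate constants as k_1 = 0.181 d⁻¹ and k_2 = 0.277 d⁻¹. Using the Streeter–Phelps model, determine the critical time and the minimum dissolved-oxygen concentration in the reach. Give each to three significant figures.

Mixed DO = (8.27×9.89 + 1.08×1.55)/(8.27+1.08) = 83.46/9.350 = 8.927 mg/L.
Mixed L₀ = (8.27×1.55 + 1.08×154)/(9.350) = 179.1/9.350 = 19.16 mg/L.
Initial deficit D₀ = C_s − DO₀ = 11.0 − 8.927 = 2.073 mg/L.
t_c = (1/0.09600) ln[(0.277/0.181)(1 − 2.073×0.09600/(0.181×19.16))] = 10.42 × ln(1.443) = 3.817 d.
D_c = (0.181/0.277) × 19.16 × e^(−0.181×3.817) = 0.6534 × 19.16 × 0.5012 = 6.274 mg/L.
Minimum DO = 11.0 − 6.274 = 4.726 mg/L.

t_c ≈ 3.82 d; minimum DO ≈ 4.73 mg/L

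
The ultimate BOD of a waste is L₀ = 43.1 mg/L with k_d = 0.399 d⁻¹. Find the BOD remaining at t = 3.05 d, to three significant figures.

L ≈ 12.8 mg/L

L_t = L₀ e^(−k_d t) = 43.1 × e^(−0.399×3.05) = 43.1 × 0.2961 = 12.76 mg/L.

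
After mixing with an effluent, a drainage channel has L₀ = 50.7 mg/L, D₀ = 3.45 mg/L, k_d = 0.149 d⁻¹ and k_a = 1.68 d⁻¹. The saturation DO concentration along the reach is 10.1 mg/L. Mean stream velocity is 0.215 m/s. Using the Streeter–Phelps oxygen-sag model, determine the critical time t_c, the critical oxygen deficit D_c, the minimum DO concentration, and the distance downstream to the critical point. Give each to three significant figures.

With k_a/k_d = 11.28 and 1 − D₀(k_a−k_d)/(k_d L₀) = 0.3008,
t_c = ln(11.28 × 0.3008) / (1.68 − 0.149) = ln(3.392) / 1.531 = 1.221/1.531 = 0.7977 d.
D_c = (k_d/k_a) L₀ e^(−k_d t_c) = (0.149/1.68) × 50.7 × e^(−0.149×0.7977) = 0.08869 × 50.7 × 0.8879 = 3.993 mg/L.
Minimum DO = C_s − D_c = 10.1 − 3.993 = 6.107 mg/L.
x_c = v t_c = 0.215 m/s × 0.7977 d × 86400 s/d = 14820 m ≈ 14.8 km.

t_c ≈ 0.798 d; D_c ≈ 3.99 mg/L; min DO ≈ 6.11 mg/L; x_c ≈ 14.8 km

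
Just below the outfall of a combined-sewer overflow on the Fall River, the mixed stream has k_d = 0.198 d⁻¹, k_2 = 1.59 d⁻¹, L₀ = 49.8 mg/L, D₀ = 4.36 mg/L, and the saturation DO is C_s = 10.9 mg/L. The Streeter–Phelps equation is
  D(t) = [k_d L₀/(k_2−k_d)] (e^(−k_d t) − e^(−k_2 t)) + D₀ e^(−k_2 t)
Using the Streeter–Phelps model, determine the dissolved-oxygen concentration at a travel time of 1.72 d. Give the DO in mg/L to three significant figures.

k_d L₀/(k_2−k_d) = 0.198×49.8/(1.59−0.198) = 9.860/1.392 = 7.084 mg/L.
e^(−k_d t) = e^(−0.198×1.720) = 0.7114; e^(−k_2 t) = e^(−1.59×1.720) = 0.06491.
D = 7.084 × (0.7114 − 0.06491) + 4.36 × 0.06491 = 4.579 + 0.2830 = 4.862 mg/L.
DO = C_s − D = 10.9 − 4.862 = 6.038 mg/L.

DO ≈ 6.04 mg/L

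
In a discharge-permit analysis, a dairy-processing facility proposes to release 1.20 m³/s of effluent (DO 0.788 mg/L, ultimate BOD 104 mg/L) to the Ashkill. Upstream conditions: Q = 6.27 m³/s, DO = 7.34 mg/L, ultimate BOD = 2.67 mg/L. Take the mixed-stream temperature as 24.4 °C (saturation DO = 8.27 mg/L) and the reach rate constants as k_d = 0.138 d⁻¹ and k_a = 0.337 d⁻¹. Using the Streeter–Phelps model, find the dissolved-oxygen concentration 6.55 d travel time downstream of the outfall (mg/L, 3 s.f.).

Mixed DO = (6.27×7.34 + 1.20×0.788)/(6.27+1.20) = 46.97/7.470 = 6.287 mg/L.
Mixed L₀ = (6.27×2.67 + 1.20×104)/(7.470) = 141.5/7.470 = 18.95 mg/L.
Initial deficit D₀ = C_s − DO₀ = 8.27 − 6.287 = 1.983 mg/L.
D(6.55) = [0.138×18.95/(0.337−0.138)](e^(−0.138×6.55) − e^(−0.337×6.55)) + 1.983 e^(−0.337×6.55)
= 13.14 × (0.4050 − 0.1100) + 1.983 × 0.1100 = 4.094 mg/L.
DO = 8.27 − 4.094 = 4.176 mg/L.

DO ≈ 4.18 mg/L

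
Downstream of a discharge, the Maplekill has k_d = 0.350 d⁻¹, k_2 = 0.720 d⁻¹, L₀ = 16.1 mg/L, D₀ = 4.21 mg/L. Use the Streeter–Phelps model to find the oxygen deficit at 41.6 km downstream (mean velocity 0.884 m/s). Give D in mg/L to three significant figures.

Travel time t = x/v = 41.6 km / (0.884 m/s) = 41600 m / 0.884 m/s = 47060 s = 0.5447 d.
k_d L₀/(k_2−k_d) = 0.350×16.1/(0.720−0.350) = 5.635/0.3700 = 15.23 mg/L.
e^(−k_d t) = e^(−0.350×0.5447) = 0.8264; e^(−k_2 t) = e^(−0.720×0.5447) = 0.6756.
D = 15.23 × (0.8264 − 0.6756) + 4.21 × 0.6756 = 2.297 + 2.844 = 5.142 mg/L.

D ≈ 5.14 mg/L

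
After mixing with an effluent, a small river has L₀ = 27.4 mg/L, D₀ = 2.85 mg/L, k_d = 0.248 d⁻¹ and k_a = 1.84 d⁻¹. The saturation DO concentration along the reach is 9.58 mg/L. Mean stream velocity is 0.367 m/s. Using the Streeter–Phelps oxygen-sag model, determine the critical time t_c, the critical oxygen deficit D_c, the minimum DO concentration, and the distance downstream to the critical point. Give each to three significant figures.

t_c ≈ 0.567 d; D_c ≈ 3.21 mg/L; min DO ≈ 6.37 mg/L; x_c ≈ 18.0 km

t_c = [1/(k_a−k_d)] ln[(k_a/k_d)(1 − D₀(k_a−k_d)/(k_d L₀))]
= [1/(1.84−0.248)] ln[(1.84/0.248)(1 − 2.85×1.592/(0.248×27.4))]
= (1/1.592) ln[7.419 × 0.3323] = 0.6281 × ln(2.465) = 0.6281 × 0.9024 = 0.5668 d.
L(t_c) = L₀ e^(−k_d t_c) = 27.4 × 0.8689 = 23.81 mg/L, and at the critical point k_a D_c = k_d L, so D_c = (0.248/1.84) × 23.81 = 3.209 mg/L.
Minimum DO = C_s − D_c = 9.58 − 3.209 = 6.371 mg/L.
x_c = v t_c = 0.367 m/s × 0.5668 d × 86400 s/d = 17970 m ≈ 18.0 km.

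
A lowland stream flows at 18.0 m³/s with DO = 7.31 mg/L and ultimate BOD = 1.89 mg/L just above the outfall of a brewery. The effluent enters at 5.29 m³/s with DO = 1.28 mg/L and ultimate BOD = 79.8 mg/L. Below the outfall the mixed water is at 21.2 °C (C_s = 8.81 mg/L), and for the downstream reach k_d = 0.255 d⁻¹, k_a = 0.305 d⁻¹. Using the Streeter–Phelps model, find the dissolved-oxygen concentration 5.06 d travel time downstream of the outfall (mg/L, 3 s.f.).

Mixed DO = (18.0×7.31 + 5.29×1.28)/(18.0+5.29) = 138.4/23.29 = 5.940 mg/L.
Mixed L₀ = (18.0×1.89 + 5.29×79.8)/(23.29) = 456.2/23.29 = 19.59 mg/L.
Initial deficit D₀ = C_s − DO₀ = 8.81 − 5.940 = 2.870 mg/L.
D(5.06) = [0.255×19.59/(0.305−0.255)](e^(−0.255×5.06) − e^(−0.305×5.06)) + 2.870 e^(−0.305×5.06)
= 99.89 × (0.2752 − 0.2137) + 2.870 × 0.2137 = 6.758 mg/L.
DO = 8.81 − 6.758 = 2.052 mg/L.

DO ≈ 2.05 mg/L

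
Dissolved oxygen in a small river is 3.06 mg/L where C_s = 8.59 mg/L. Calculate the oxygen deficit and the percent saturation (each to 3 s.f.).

D = C_s − C = 8.59 − 3.06 = 5.53 mg/L.
% saturation = 3.06/8.59 × 100 = 35.6 %.

D ≈ 5.53 mg/L; 35.6 % saturation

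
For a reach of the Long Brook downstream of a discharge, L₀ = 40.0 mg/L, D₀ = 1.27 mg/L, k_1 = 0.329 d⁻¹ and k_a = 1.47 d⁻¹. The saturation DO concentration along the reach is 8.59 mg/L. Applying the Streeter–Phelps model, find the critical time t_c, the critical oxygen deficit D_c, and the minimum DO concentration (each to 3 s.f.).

t_c ≈ 1.21 d; D_c ≈ 6.01 mg/L; min DO ≈ 2.58 mg/L

With k_a/k_1 = 4.468 and 1 − D₀(k_a−k_1)/(k_1 L₀) = 0.8899,
t_c = ln(4.468 × 0.8899) / (1.47 − 0.329) = ln(3.976) / 1.141 = 1.380/1.141 = 1.210 d.
L(t_c) = L₀ e^(−k_1 t_c) = 40.0 × 0.6717 = 26.87 mg/L, and at the critical point k_a D_c = k_1 L, so D_c = (0.329/1.47) × 26.87 = 6.013 mg/L.
Minimum DO = C_s − D_c = 8.59 − 6.013 = 2.577 mg/L.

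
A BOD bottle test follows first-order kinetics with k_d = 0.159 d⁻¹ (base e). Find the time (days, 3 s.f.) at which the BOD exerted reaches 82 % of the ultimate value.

y/L₀ = 1 − e^(−k_d t) = 0.82 ⇒ e^(−k_d t) = 0.180
t = −ln(0.180) / 0.159 = 1.715 / 0.159 = 10.78 d.

t ≈ 10.8 d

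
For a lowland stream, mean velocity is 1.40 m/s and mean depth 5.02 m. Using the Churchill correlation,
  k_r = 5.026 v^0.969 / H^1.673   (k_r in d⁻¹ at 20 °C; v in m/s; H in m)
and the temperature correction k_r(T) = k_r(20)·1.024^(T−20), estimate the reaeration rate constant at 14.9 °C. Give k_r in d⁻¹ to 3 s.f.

k_r ≈ 0.415 d⁻¹

k_r(20) = 5.026 × 1.40^0.969 / 5.02^1.673 = 5.026 × 1.385 / 14.87 = 0.4683 d⁻¹.
k_r(14.9) = 0.4683 × 1.024^(14.9−20) = 0.4683 × 0.8861 = 0.4150 d⁻¹.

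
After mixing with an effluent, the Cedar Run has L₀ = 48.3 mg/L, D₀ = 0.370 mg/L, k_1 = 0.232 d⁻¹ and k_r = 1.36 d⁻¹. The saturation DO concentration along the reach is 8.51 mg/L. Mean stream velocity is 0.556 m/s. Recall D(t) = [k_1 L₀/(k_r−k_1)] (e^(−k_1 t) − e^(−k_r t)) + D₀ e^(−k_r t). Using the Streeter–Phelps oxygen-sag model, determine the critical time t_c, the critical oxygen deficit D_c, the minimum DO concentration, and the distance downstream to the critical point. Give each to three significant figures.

t_c = [1/(k_r−k_1)] ln[(k_r/k_1)(1 − D₀(k_r−k_1)/(k_1 L₀))]
= [1/(1.36−0.232)] ln[(1.36/0.232)(1 − 0.370×1.128/(0.232×48.3))]
= (1/1.128) ln[5.862 × 0.9628] = 0.8865 × ln(5.644) = 0.8865 × 1.731 = 1.534 d.
D_c = (k_1/k_r) L₀ e^(−k_1 t_c) = (0.232/1.36) × 48.3 × e^(−0.232×1.534) = 0.1706 × 48.3 × 0.7005 = 5.772 mg/L.
Minimum DO = C_s − D_c = 8.51 − 5.772 = 2.738 mg/L.
x_c = v t_c = 0.556 m/s × 1.534 d × 86400 s/d = 73700 m ≈ 73.7 km.

t_c ≈ 1.53 d; D_c ≈ 5.77 mg/L; min DO ≈ 2.74 mg/L; x_c ≈ 73.7 km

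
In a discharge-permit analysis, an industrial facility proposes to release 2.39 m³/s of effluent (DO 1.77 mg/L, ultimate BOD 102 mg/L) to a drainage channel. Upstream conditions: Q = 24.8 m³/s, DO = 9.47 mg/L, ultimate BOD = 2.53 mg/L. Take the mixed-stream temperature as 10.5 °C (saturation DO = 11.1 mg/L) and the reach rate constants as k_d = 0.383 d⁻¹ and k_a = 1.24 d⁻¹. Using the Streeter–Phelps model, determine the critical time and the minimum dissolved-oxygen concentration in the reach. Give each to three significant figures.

t_c ≈ 0.656 d; minimum DO ≈ 8.39 mg/L

Mixed DO = (24.8×9.47 + 2.39×1.77)/(24.8+2.39) = 239.1/27.19 = 8.793 mg/L.
Mixed L₀ = (24.8×2.53 + 2.39×102)/(27.19) = 306.5/27.19 = 11.27 mg/L.
Initial deficit D₀ = C_s − DO₀ = 11.1 − 8.793 = 2.307 mg/L.
t_c = (1/0.8570) ln[(1.24/0.383)(1 − 2.307×0.8570/(0.383×11.27))] = 1.167 × ln(1.755) = 0.6565 d.
D_c = (0.383/1.24) × 11.27 × e^(−0.383×0.6565) = 0.3089 × 11.27 × 0.7777 = 2.708 mg/L.
Minimum DO = 11.1 − 2.708 = 8.392 mg/L.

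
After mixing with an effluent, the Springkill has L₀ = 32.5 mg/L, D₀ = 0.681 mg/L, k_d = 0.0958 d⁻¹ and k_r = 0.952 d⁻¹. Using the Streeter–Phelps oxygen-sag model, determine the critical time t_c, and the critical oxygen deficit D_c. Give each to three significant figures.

t_c ≈ 2.44 d; D_c ≈ 2.59 mg/L

With k_r/k_d = 9.937 and 1 − D₀(k_r−k_d)/(k_d L₀) = 0.8127,
t_c = ln(9.937 × 0.8127) / (0.952 − 0.0958) = ln(8.076) / 0.8562 = 2.089/0.8562 = 2.440 d.
L(t_c) = L₀ e^(−k_d t_c) = 32.5 × 0.7916 = 25.73 mg/L, and at the critical point k_r D_c = k_d L, so D_c = (0.0958/0.952) × 25.73 = 2.589 mg/L.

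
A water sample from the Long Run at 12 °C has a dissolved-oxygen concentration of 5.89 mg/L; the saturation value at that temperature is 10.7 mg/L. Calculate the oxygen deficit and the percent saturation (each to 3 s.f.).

D = C_s − C = 10.7 − 5.89 = 4.81 mg/L.
% saturation = 5.89/10.7 × 100 = 55.0 %.

D ≈ 4.81 mg/L; 55.0 % saturation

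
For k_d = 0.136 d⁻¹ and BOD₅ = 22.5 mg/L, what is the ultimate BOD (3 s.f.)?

L₀ ≈ 45.6 mg/L

BOD₅ = L₀(1 − e^(−5k_d)) ⇒ L₀ = BOD₅ / (1 − e^(−5×0.136))
= 22.5 / (1 − 0.5066) = 22.5 / 0.4934 = 45.60 mg/L.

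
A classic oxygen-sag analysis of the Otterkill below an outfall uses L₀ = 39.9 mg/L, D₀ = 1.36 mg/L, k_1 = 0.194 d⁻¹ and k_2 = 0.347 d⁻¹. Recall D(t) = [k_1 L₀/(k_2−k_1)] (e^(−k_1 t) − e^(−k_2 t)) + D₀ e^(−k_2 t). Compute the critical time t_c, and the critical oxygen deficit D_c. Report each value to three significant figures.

t_c ≈ 3.62 d; D_c ≈ 11.0 mg/L

At the critical point dD/dt = 0, so k_1 L₀ e^(−k_1 t) = k_2 D. Substituting D(t) from the Streeter–Phelps equation and solving for t gives
t_c = ln[(k_2/k_1)(1 − D₀(k_2−k_1)/(k_1 L₀))] / (k_2−k_1).
Here k_2−k_1 = 0.1530 d⁻¹ and 1 − D₀(k_2−k_1)/(k_1 L₀) = 1 − 1.36×0.1530/(0.194×39.9) = 0.9731, so
t_c = ln(1.789 × 0.9731) / 0.1530 = 0.5542 / 0.1530 = 3.622 d.
D_c = (k_1/k_2) L₀ e^(−k_1 t_c) = (0.194/0.347) × 39.9 × e^(−0.194×3.622) = 0.5591 × 39.9 × 0.4952 = 11.05 mg/L.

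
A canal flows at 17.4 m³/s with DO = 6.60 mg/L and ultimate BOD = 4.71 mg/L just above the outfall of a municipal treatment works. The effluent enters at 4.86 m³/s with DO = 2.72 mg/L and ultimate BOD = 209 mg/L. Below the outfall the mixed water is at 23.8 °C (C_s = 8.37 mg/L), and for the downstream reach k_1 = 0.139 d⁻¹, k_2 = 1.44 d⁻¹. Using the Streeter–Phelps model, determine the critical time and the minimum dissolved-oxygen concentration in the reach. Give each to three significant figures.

t_c ≈ 1.27 d; minimum DO ≈ 4.38 mg/L

Mixed DO = (17.4×6.60 + 4.86×2.72)/(17.4+4.86) = 128.1/22.26 = 5.753 mg/L.
Mixed L₀ = (17.4×4.71 + 4.86×209)/(22.26) = 1098/22.26 = 49.31 mg/L.
Initial deficit D₀ = C_s − DO₀ = 8.37 − 5.753 = 2.617 mg/L.
t_c = (1/1.301) ln[(1.44/0.139)(1 − 2.617×1.301/(0.139×49.31))] = 0.7686 × ln(5.214) = 1.269 d.
D_c = (0.139/1.44) × 49.31 × e^(−0.139×1.269) = 0.09653 × 49.31 × 0.8383 = 3.990 mg/L.
Minimum DO = 8.37 − 3.990 = 4.380 mg/L.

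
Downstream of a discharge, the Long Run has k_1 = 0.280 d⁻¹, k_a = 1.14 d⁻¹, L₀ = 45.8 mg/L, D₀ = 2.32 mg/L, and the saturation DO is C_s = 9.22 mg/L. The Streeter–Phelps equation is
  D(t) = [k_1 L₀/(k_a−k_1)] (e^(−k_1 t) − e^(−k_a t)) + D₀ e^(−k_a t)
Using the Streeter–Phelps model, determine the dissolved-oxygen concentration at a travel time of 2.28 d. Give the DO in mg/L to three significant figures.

k_1 L₀/(k_a−k_1) = 0.280×45.8/(1.14−0.280) = 12.82/0.8600 = 14.91 mg/L.
e^(−k_1 t) = e^(−0.280×2.280) = 0.5281; e^(−k_a t) = e^(−1.14×2.280) = 0.07433.
D = 14.91 × (0.5281 − 0.07433) + 2.32 × 0.07433 = 6.767 + 0.1725 = 6.939 mg/L.
DO = C_s − D = 9.22 − 6.939 = 2.281 mg/L.

DO ≈ 2.28 mg/L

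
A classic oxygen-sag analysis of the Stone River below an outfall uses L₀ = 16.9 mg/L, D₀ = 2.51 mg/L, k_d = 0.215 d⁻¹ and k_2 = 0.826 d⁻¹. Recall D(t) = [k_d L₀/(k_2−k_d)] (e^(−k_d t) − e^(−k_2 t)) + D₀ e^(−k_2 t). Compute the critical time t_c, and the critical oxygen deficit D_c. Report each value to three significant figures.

t_c ≈ 1.31 d; D_c ≈ 3.32 mg/L

At the critical point dD/dt = 0, so k_d L₀ e^(−k_d t) = k_2 D. Substituting D(t) from the Streeter–Phelps equation and solving for t gives
t_c = ln[(k_2/k_d)(1 − D₀(k_2−k_d)/(k_d L₀))] / (k_2−k_d).
Here k_2−k_d = 0.6110 d⁻¹ and 1 − D₀(k_2−k_d)/(k_d L₀) = 1 − 2.51×0.6110/(0.215×16.9) = 0.5779, so
t_c = ln(3.842 × 0.5779) / 0.6110 = 0.7976 / 0.6110 = 1.305 d.
D_c = (k_d/k_2) L₀ e^(−k_d t_c) = (0.215/0.826) × 16.9 × e^(−0.215×1.305) = 0.2603 × 16.9 × 0.7553 = 3.322 mg/L.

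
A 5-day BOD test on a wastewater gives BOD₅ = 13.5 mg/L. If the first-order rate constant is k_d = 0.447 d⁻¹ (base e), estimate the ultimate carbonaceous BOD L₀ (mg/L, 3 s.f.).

L₀ ≈ 15.1 mg/L

BOD₅ = L₀(1 − e^(−5k_d)) ⇒ L₀ = BOD₅ / (1 − e^(−5×0.447))
= 13.5 / (1 − 0.1070) = 13.5 / 0.8930 = 15.12 mg/L.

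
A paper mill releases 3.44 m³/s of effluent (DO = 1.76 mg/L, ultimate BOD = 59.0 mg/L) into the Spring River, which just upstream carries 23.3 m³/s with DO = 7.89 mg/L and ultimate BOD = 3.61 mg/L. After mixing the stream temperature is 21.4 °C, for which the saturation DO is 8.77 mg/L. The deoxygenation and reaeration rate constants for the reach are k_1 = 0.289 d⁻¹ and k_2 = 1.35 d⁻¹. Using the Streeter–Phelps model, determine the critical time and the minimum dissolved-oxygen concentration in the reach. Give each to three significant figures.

Mixed DO = (23.3×7.89 + 3.44×1.76)/(23.3+3.44) = 189.9/26.74 = 7.101 mg/L.
Mixed L₀ = (23.3×3.61 + 3.44×59.0)/(26.74) = 287.1/26.74 = 10.74 mg/L.
Initial deficit D₀ = C_s − DO₀ = 8.77 − 7.101 = 1.669 mg/L.
t_c = (1/1.061) ln[(1.35/0.289)(1 − 1.669×1.061/(0.289×10.74))] = 0.9425 × ln(2.006) = 0.6560 d.
D_c = (0.289/1.35) × 10.74 × e^(−0.289×0.6560) = 0.2141 × 10.74 × 0.8273 = 1.901 mg/L.
Minimum DO = 8.77 − 1.901 = 6.869 mg/L.

t_c ≈ 0.656 d; minimum DO ≈ 6.87 mg/L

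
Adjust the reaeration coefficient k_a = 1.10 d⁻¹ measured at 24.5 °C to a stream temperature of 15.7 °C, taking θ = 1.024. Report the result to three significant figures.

k_a ≈ 0.893 d⁻¹

k_a(T₂) = k_a(T₁) · θ^(T₂−T₁) = 1.10 × 1.024^(15.7−24.5)
= 1.10 × 1.024^-8.80 = 1.10 × 0.8116 = 0.8928 d⁻¹.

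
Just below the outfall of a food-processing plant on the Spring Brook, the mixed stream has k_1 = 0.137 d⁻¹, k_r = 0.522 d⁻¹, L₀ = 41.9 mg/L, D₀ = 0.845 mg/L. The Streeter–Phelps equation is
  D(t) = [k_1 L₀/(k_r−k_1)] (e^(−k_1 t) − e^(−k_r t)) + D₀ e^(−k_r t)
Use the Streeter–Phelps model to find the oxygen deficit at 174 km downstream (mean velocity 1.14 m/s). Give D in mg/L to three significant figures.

D ≈ 6.11 mg/L

Travel time t = x/v = 174 km / (1.14 m/s) = 174000 m / 1.14 m/s = 152600 s = 1.767 d.
k_1 L₀/(k_r−k_1) = 0.137×41.9/(0.522−0.137) = 5.740/0.3850 = 14.91 mg/L.
e^(−k_1 t) = e^(−0.137×1.767) = 0.7850; e^(−k_r t) = e^(−0.522×1.767) = 0.3977.
D = 14.91 × (0.7850 − 0.3977) + 0.845 × 0.3977 = 5.776 + 0.3360 = 6.112 mg/L.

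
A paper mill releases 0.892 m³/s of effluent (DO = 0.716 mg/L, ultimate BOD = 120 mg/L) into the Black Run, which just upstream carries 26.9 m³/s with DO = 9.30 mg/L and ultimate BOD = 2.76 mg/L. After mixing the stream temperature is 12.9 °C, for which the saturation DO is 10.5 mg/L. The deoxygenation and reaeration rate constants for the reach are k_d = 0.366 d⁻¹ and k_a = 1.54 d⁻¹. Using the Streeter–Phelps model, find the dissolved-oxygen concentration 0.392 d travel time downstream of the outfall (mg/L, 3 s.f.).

Mixed DO = (26.9×9.30 + 0.892×0.716)/(26.9+0.892) = 250.8/27.79 = 9.024 mg/L.
Mixed L₀ = (26.9×2.76 + 0.892×120)/(27.79) = 181.3/27.79 = 6.523 mg/L.
Initial deficit D₀ = C_s − DO₀ = 10.5 − 9.024 = 1.476 mg/L.
D(0.392) = [0.366×6.523/(1.54−0.366)](e^(−0.366×0.392) − e^(−1.54×0.392)) + 1.476 e^(−1.54×0.392)
= 2.034 × (0.8663 − 0.5468) + 1.476 × 0.5468 = 1.457 mg/L.
DO = 10.5 − 1.457 = 9.043 mg/L.

DO ≈ 9.04 mg/L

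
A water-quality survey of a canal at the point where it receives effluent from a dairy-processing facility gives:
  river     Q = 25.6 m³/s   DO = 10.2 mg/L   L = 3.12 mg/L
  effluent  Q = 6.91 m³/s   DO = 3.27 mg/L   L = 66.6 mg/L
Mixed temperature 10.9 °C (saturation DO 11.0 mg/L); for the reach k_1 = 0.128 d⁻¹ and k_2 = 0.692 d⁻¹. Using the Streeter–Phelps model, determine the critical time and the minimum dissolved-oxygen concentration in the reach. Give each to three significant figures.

Mixed DO = (25.6×10.2 + 6.91×3.27)/(25.6+6.91) = 283.7/32.51 = 8.727 mg/L.
Mixed L₀ = (25.6×3.12 + 6.91×66.6)/(32.51) = 540.1/32.51 = 16.61 mg/L.
Initial deficit D₀ = C_s − DO₀ = 11.0 − 8.727 = 2.273 mg/L.
t_c = (1/0.5640) ln[(0.692/0.128)(1 − 2.273×0.5640/(0.128×16.61))] = 1.773 × ln(2.147) = 1.355 d.
D_c = (0.128/0.692) × 16.61 × e^(−0.128×1.355) = 0.1850 × 16.61 × 0.8408 = 2.584 mg/L.
Minimum DO = 11.0 − 2.584 = 8.416 mg/L.

t_c ≈ 1.35 d; minimum DO ≈ 8.42 mg/L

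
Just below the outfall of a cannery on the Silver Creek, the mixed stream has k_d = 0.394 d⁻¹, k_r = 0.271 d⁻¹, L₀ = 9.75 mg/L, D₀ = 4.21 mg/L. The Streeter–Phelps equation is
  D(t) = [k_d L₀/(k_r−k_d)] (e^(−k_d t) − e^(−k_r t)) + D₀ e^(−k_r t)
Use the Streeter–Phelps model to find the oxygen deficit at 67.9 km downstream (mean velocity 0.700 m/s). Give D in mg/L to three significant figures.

D ≈ 6.08 mg/L

Travel time t = x/v = 67.9 km / (0.700 m/s) = 67900 m / 0.700 m/s = 97000 s = 1.123 d.
k_d L₀/(k_r−k_d) = 0.394×9.75/(0.271−0.394) = 3.842/-0.1230 = -31.23 mg/L.
e^(−k_d t) = e^(−0.394×1.123) = 0.6425; e^(−k_r t) = e^(−0.271×1.123) = 0.7377.
D = -31.23 × (0.6425 − 0.7377) + 4.21 × 0.7377 = 2.972 + 3.106 = 6.077 mg/L.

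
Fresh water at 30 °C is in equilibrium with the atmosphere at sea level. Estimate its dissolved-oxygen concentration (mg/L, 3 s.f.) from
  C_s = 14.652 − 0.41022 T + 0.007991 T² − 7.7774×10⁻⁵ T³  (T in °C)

C_s = 14.652 − 0.41022×30 + 0.007991×30² − 7.7774×10⁻⁵×30³ = 7.437 mg/L.

C_s ≈ 7.44 mg/L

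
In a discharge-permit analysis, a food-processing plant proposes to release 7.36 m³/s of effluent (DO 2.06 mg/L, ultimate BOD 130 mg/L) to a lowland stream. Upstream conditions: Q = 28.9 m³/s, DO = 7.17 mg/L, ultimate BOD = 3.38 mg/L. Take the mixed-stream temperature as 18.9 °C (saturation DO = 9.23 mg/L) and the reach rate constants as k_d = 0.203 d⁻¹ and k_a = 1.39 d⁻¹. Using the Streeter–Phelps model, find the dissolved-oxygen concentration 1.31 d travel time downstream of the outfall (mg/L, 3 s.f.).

Mixed DO = (28.9×7.17 + 7.36×2.06)/(28.9+7.36) = 222.4/36.26 = 6.133 mg/L.
Mixed L₀ = (28.9×3.38 + 7.36×130)/(36.26) = 1054/36.26 = 29.08 mg/L.
Initial deficit D₀ = C_s − DO₀ = 9.23 − 6.133 = 3.097 mg/L.
D(1.31) = [0.203×29.08/(1.39−0.203)](e^(−0.203×1.31) − e^(−1.39×1.31)) + 3.097 e^(−1.39×1.31)
= 4.973 × (0.7665 − 0.1619) + 3.097 × 0.1619 = 3.508 mg/L.
DO = 9.23 − 3.508 = 5.722 mg/L.

DO ≈ 5.72 mg/L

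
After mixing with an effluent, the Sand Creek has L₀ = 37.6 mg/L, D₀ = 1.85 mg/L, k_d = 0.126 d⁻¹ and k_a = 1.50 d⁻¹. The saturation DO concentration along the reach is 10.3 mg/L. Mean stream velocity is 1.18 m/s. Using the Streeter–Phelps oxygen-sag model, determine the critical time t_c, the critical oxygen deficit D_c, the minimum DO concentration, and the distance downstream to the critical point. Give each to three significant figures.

t_c ≈ 1.24 d; D_c ≈ 2.70 mg/L; min DO ≈ 7.60 mg/L; x_c ≈ 127 km

t_c = [1/(k_a−k_d)] ln[(k_a/k_d)(1 − D₀(k_a−k_d)/(k_d L₀))]
= [1/(1.50−0.126)] ln[(1.50/0.126)(1 − 1.85×1.374/(0.126×37.6))]
= (1/1.374) ln[11.90 × 0.4635] = 0.7278 × ln(5.517) = 0.7278 × 1.708 = 1.243 d.
L(t_c) = L₀ e^(−k_d t_c) = 37.6 × 0.8550 = 32.15 mg/L, and at the critical point k_a D_c = k_d L, so D_c = (0.126/1.50) × 32.15 = 2.701 mg/L.
Minimum DO = C_s − D_c = 10.3 − 2.701 = 7.599 mg/L.
x_c = v t_c = 1.18 m/s × 1.243 d × 86400 s/d = 126700 m ≈ 127 km.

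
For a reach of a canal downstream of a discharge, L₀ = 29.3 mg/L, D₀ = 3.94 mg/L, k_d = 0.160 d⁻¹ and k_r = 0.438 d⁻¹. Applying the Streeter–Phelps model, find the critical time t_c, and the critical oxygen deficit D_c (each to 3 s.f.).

t_c ≈ 2.67 d; D_c ≈ 6.99 mg/L

t_c = [1/(k_r−k_d)] ln[(k_r/k_d)(1 − D₀(k_r−k_d)/(k_d L₀))]
= [1/(0.438−0.160)] ln[(0.438/0.160)(1 − 3.94×0.2780/(0.160×29.3))]
= (1/0.2780) ln[2.737 × 0.7664] = 3.597 × ln(2.098) = 3.597 × 0.7409 = 2.665 d.
L(t_c) = L₀ e^(−k_d t_c) = 29.3 × 0.6528 = 19.13 mg/L, and at the critical point k_r D_c = k_d L, so D_c = (0.160/0.438) × 19.13 = 6.987 mg/L.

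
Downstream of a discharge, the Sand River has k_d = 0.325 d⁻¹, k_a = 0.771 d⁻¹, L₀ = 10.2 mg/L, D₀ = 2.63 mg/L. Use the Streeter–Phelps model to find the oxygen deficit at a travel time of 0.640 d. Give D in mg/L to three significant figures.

D ≈ 3.10 mg/L

k_d L₀/(k_a−k_d) = 0.325×10.2/(0.771−0.325) = 3.315/0.4460 = 7.433 mg/L.
e^(−k_d t) = e^(−0.325×0.6400) = 0.8122; e^(−k_a t) = e^(−0.771×0.6400) = 0.6105.
D = 7.433 × (0.8122 − 0.6105) + 2.63 × 0.6105 = 1.499 + 1.606 = 3.105 mg/L.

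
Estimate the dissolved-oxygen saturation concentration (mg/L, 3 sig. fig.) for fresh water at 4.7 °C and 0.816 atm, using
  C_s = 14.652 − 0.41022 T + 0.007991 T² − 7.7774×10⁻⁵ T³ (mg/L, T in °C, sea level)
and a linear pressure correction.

C_s ≈ 10.5 mg/L

At sea level: C_s = 14.652 − 0.41022×4.7 + 0.007991×4.7² − 7.7774×10⁻⁵×4.7³ = 12.89 mg/L.
Pressure correction: C_s' = 12.89 × 0.816 = 10.52 mg/L.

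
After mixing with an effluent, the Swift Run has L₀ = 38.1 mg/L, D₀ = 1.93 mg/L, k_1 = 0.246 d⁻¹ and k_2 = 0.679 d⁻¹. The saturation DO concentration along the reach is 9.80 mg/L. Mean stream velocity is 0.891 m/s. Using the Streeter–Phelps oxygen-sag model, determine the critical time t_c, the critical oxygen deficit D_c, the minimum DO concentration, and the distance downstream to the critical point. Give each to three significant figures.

With k_2/k_1 = 2.760 and 1 − D₀(k_2−k_1)/(k_1 L₀) = 0.9108,
t_c = ln(2.760 × 0.9108) / (0.679 − 0.246) = ln(2.514) / 0.4330 = 0.9219/0.4330 = 2.129 d.
D_c = (k_1/k_2) L₀ e^(−k_1 t_c) = (0.246/0.679) × 38.1 × e^(−0.246×2.129) = 0.3623 × 38.1 × 0.5923 = 8.176 mg/L.
Minimum DO = C_s − D_c = 9.80 − 8.176 = 1.624 mg/L.
x_c = v t_c = 0.891 m/s × 2.129 d × 86400 s/d = 163900 m ≈ 164 km.

t_c ≈ 2.13 d; D_c ≈ 8.18 mg/L; min DO ≈ 1.62 mg/L; x_c ≈ 164 km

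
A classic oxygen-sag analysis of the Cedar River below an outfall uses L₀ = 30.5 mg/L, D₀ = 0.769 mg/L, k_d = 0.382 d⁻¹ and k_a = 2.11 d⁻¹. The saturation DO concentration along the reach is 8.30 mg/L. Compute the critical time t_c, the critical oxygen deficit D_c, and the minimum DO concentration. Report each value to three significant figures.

t_c = [1/(k_a−k_d)] ln[(k_a/k_d)(1 − D₀(k_a−k_d)/(k_d L₀))]
= [1/(2.11−0.382)] ln[(2.11/0.382)(1 − 0.769×1.728/(0.382×30.5))]
= (1/1.728) ln[5.524 × 0.8859] = 0.5787 × ln(4.894) = 0.5787 × 1.588 = 0.9189 d.
L(t_c) = L₀ e^(−k_d t_c) = 30.5 × 0.7040 = 21.47 mg/L, and at the critical point k_a D_c = k_d L, so D_c = (0.382/2.11) × 21.47 = 3.887 mg/L.
Minimum DO = C_s − D_c = 8.30 − 3.887 = 4.413 mg/L.

t_c ≈ 0.919 d; D_c ≈ 3.89 mg/L; min DO ≈ 4.41 mg/L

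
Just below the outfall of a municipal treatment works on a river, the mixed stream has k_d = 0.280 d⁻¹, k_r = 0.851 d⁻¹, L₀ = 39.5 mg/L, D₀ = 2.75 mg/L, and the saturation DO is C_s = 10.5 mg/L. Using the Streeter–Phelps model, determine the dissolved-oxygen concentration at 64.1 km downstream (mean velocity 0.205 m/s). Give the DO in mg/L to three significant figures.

DO ≈ 4.23 mg/L

Travel time t = x/v = 64.1 km / (0.205 m/s) = 64100 m / 0.205 m/s = 312700 s = 3.619 d.
k_d L₀/(k_r−k_d) = 0.280×39.5/(0.851−0.280) = 11.06/0.5710 = 19.37 mg/L.
e^(−k_d t) = e^(−0.280×3.619) = 0.3630; e^(−k_r t) = e^(−0.851×3.619) = 0.04597.
D = 19.37 × (0.3630 − 0.04597) + 2.75 × 0.04597 = 6.141 + 0.1264 = 6.267 mg/L.
DO = C_s − D = 10.5 − 6.267 = 4.233 mg/L.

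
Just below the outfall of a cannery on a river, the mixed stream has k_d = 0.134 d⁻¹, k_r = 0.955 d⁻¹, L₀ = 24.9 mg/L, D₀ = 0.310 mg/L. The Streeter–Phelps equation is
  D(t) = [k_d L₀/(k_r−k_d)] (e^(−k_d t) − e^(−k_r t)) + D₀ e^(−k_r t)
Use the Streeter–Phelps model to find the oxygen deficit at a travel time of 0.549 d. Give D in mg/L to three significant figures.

k_d L₀/(k_r−k_d) = 0.134×24.9/(0.955−0.134) = 3.337/0.8210 = 4.064 mg/L.
e^(−k_d t) = e^(−0.134×0.5490) = 0.9291; e^(−k_r t) = e^(−0.955×0.5490) = 0.5920.
D = 4.064 × (0.9291 − 0.5920) + 0.310 × 0.5920 = 1.370 + 0.1835 = 1.554 mg/L.

D ≈ 1.55 mg/L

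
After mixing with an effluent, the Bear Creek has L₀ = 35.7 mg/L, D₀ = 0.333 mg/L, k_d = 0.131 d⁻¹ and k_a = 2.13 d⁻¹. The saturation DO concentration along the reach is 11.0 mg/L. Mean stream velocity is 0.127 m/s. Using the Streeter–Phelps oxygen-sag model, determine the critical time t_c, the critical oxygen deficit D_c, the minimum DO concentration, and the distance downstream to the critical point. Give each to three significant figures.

t_c = [1/(k_a−k_d)] ln[(k_a/k_d)(1 − D₀(k_a−k_d)/(k_d L₀))]
= [1/(2.13−0.131)] ln[(2.13/0.131)(1 − 0.333×1.999/(0.131×35.7))]
= (1/1.999) ln[16.26 × 0.8577] = 0.5003 × ln(13.95) = 0.5003 × 2.635 = 1.318 d.
D_c = (k_d/k_a) L₀ e^(−k_d t_c) = (0.131/2.13) × 35.7 × e^(−0.131×1.318) = 0.06150 × 35.7 × 0.8414 = 1.847 mg/L.
Minimum DO = C_s − D_c = 11.0 − 1.847 = 9.153 mg/L.
x_c = v t_c = 0.127 m/s × 1.318 d × 86400 s/d = 14460 m ≈ 14.5 km.

t_c ≈ 1.32 d; D_c ≈ 1.85 mg/L; min DO ≈ 9.15 mg/L; x_c ≈ 14.5 km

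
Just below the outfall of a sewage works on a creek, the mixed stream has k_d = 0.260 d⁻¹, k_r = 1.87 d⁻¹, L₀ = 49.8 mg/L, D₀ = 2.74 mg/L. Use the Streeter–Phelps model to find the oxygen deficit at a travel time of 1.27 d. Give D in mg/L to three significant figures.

D ≈ 5.29 mg/L

k_d L₀/(k_r−k_d) = 0.260×49.8/(1.87−0.260) = 12.95/1.610 = 8.042 mg/L.
e^(−k_d t) = e^(−0.260×1.270) = 0.7188; e^(−k_r t) = e^(−1.87×1.270) = 0.09302.
D = 8.042 × (0.7188 − 0.09302) + 2.74 × 0.09302 = 5.032 + 0.2549 = 5.287 mg/L.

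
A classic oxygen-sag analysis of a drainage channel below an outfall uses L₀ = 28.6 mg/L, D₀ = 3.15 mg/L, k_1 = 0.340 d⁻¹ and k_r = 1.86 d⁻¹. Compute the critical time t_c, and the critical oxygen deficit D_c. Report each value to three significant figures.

t_c = [1/(k_r−k_1)] ln[(k_r/k_1)(1 − D₀(k_r−k_1)/(k_1 L₀))]
= [1/(1.86−0.340)] ln[(1.86/0.340)(1 − 3.15×1.520/(0.340×28.6))]
= (1/1.520) ln[5.471 × 0.5076] = 0.6579 × ln(2.777) = 0.6579 × 1.021 = 0.6719 d.
L(t_c) = L₀ e^(−k_1 t_c) = 28.6 × 0.7958 = 22.76 mg/L, and at the critical point k_r D_c = k_1 L, so D_c = (0.340/1.86) × 22.76 = 4.160 mg/L.

t_c ≈ 0.672 d; D_c ≈ 4.16 mg/L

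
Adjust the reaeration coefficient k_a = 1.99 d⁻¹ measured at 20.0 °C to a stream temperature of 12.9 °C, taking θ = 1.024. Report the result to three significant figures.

k_a ≈ 1.68 d⁻¹

k_a(T₂) = k_a(T₁) · θ^(T₂−T₁) = 1.99 × 1.024^(12.9−20.0)
= 1.99 × 1.024^-7.10 = 1.99 × 0.8450 = 1.682 d⁻¹.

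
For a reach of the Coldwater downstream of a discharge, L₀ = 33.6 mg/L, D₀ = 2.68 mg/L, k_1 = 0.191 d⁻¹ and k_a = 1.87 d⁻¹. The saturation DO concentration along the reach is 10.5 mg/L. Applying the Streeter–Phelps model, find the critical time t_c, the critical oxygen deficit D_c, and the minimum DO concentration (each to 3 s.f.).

At the critical point dD/dt = 0, so k_1 L₀ e^(−k_1 t) = k_a D. Substituting D(t) from the Streeter–Phelps equation and solving for t gives
t_c = ln[(k_a/k_1)(1 − D₀(k_a−k_1)/(k_1 L₀))] / (k_a−k_1).
Here k_a−k_1 = 1.679 d⁻¹ and 1 − D₀(k_a−k_1)/(k_1 L₀) = 1 − 2.68×1.679/(0.191×33.6) = 0.2988, so
t_c = ln(9.791 × 0.2988) / 1.679 = 1.074 / 1.679 = 0.6394 d.
D_c = (k_1/k_a) L₀ e^(−k_1 t_c) = (0.191/1.87) × 33.6 × e^(−0.191×0.6394) = 0.1021 × 33.6 × 0.8850 = 3.037 mg/L.
Minimum DO = C_s − D_c = 10.5 − 3.037 = 7.463 mg/L.

t_c ≈ 0.639 d; D_c ≈ 3.04 mg/L; min DO ≈ 7.46 mg/L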